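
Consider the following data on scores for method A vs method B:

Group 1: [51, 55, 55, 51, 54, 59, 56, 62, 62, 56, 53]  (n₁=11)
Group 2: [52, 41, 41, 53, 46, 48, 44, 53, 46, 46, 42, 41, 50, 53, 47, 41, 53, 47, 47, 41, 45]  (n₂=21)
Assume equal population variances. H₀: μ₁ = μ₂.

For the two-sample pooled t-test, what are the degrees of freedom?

degrees of freedom = 30

df = n₁ + n₂ − 2 = 11 + 21 − 2 = 30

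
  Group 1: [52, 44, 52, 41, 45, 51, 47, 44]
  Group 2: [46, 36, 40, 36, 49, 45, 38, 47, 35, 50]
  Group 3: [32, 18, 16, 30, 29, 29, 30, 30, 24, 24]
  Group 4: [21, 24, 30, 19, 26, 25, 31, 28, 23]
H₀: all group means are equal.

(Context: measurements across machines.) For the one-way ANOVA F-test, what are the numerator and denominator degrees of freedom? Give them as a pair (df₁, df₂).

k = 4 groups, N = 37 total
df = (k−1, N−k) = (4−1, 37−4) = (3, 33)

degrees of freedom = [3, 33]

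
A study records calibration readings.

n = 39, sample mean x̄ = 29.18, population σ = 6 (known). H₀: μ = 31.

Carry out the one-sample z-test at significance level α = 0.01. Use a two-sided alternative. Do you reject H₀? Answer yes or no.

reject H₀: no

SE = σ/√n = 6/√39 = 0.9608
z = (x̄−μ₀)/SE = (29.18−31)/0.9608 = -1.8943
p-value (two-sided) = 0.05818
At α=0.01: p ≥ α → fail to reject H₀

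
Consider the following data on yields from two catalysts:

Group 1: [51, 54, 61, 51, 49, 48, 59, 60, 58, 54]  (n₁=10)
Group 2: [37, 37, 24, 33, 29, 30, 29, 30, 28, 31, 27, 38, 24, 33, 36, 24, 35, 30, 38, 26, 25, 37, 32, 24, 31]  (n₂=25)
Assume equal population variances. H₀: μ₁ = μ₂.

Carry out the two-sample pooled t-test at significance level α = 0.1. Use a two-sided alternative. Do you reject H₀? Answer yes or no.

x̄₁=54.500, s₁=4.743, n₁=10
x̄₂=30.720, s₂=4.774, n₂=25
s_p² = [9·4.743² + 24·4.774²]/33 = 22.7133
SE = √(s_p²·(1/10+1/25)) = 1.7832
t = (54.500−30.720)/1.7832 = 13.3354
df = 33
p-value (two-sided) = 0.00000
At α=0.1: p < α → reject H₀

reject H₀: yes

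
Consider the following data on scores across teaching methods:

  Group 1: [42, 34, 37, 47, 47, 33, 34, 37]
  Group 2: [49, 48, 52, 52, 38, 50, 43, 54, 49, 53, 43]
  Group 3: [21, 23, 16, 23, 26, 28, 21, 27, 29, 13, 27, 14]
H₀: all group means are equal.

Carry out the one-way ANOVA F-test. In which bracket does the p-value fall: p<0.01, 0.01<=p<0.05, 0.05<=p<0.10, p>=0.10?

Group means [38.88, 48.27, 22.33], grand mean 35.806
SSB = Σnᵢ(x̄ᵢ−x̄)² = 3963.115; SSW = ΣΣ(x−x̄ᵢ)² = 813.723
MSB = 3963.115/2 = 1981.5576; MSW = 813.723/28 = 29.0616
F = MSB/MSW = 68.1848
df = (2, 28)
p-value (upper-tail) = 0.00000
→ bracket: p<0.01

p-value bracket: p<0.01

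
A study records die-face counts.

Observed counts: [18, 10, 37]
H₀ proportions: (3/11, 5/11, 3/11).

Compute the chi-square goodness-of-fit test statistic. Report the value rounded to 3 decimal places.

n = 65; E_i = n·p_i = [17.73, 29.55, 17.73]
χ² = (18−17.73)²/17.73 + (10−29.55)²/29.55 + (37−17.73)²/17.73 = 33.8872
df = 2

test statistic = 33.887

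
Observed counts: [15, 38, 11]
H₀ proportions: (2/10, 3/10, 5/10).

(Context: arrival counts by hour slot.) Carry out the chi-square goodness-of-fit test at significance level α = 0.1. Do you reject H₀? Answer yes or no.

n = 64; E_i = n·p_i = [12.80, 19.20, 32.00]
χ² = (15−12.80)²/12.80 + (38−19.20)²/19.20 + (11−32.00)²/32.00 = 32.5677
df = 2
p-value (upper-tail) = 0.00000
At α=0.1: p < α → reject H₀

reject H₀: yes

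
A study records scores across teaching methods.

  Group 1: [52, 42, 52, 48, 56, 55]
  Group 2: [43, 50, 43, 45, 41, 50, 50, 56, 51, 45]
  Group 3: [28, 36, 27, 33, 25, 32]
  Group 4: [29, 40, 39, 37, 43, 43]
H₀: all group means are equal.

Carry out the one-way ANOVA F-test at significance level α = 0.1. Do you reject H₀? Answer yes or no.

reject H₀: yes

Group means [50.83, 47.40, 30.17, 38.50], grand mean 42.536
SSB = Σnᵢ(x̄ᵢ−x̄)² = 1665.398; SSW = ΣΣ(x−x̄ᵢ)² = 553.567
MSB = 1665.398/3 = 555.1325; MSW = 553.567/24 = 23.0653
F = MSB/MSW = 24.0679
df = (3, 24)
p-value (upper-tail) = 0.00000
At α=0.1: p < α → reject H₀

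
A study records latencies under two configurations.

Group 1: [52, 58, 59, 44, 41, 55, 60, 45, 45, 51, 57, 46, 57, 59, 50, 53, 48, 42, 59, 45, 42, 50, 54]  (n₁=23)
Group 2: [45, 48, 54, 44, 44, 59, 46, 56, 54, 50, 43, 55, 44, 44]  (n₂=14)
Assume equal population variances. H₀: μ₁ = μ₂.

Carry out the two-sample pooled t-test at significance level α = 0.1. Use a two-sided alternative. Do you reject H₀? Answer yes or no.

x̄₁=50.957, s₁=6.321, n₁=23
x̄₂=49.000, s₂=5.533, n₂=14
s_p² = [22·6.321² + 13·5.533²]/35 = 36.4845
SE = √(s_p²·(1/23+1/14)) = 2.0475
t = (50.957−49.000)/2.0475 = 0.9556
df = 35
p-value (two-sided) = 0.34585
At α=0.1: p ≥ α → fail to reject H₀

reject H₀: no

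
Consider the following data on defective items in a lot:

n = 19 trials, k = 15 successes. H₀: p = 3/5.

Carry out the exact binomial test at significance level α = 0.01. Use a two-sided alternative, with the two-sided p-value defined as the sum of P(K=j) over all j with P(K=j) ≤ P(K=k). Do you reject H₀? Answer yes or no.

Exact binomial: n=19, k=15, p₀=3/5=0.6000
P(X=j) = C(n,j)·p₀^j·(1−p₀)^(n−j); p = Σ P(X=j) over j with P(X=j) ≤ P(X=15)
p-value (two-sided) = 0.10484
At α=0.01: p ≥ α → fail to reject H₀

reject H₀: no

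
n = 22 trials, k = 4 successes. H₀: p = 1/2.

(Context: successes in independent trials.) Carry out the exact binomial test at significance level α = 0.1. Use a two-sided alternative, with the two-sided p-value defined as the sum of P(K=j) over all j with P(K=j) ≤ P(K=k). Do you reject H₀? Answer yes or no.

reject H₀: yes

Exact binomial: n=22, k=4, p₀=1/2=0.5000
P(X=j) = C(n,j)·p₀^j·(1−p₀)^(n−j); p = Σ P(X=j) over j with P(X=j) ≤ P(X=4)
p-value (two-sided) = 0.00434
At α=0.1: p < α → reject H₀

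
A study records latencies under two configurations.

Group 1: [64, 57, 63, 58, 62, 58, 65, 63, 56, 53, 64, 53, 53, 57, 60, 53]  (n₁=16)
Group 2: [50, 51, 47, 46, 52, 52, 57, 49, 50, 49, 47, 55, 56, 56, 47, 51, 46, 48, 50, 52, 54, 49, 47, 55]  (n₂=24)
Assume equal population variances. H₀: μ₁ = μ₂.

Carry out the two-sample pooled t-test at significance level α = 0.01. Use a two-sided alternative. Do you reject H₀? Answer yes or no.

x̄₁=58.688, s₁=4.393, n₁=16
x̄₂=50.667, s₂=3.397, n₂=24
s_p² = [15·4.393² + 23·3.397²]/38 = 14.5992
SE = √(s_p²·(1/16+1/24)) = 1.2332
t = (58.688−50.667)/1.2332 = 6.5041
df = 38
p-value (two-sided) = 0.00000
At α=0.01: p < α → reject H₀

reject H₀: yes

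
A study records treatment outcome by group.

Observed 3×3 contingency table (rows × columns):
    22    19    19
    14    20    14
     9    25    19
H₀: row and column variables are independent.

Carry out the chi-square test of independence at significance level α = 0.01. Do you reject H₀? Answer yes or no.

reject H₀: no

Row totals [60, 48, 53], col totals [45, 64, 52], n=161
χ² = (22−16.77)²/16.77 + (19−23.85)²/23.85 + (19−19.38)²/19.38 + (14−13.42)²/13.42 + (20−19.08)²/19.08 + (14−15.50)²/15.50 + (9−14.81)²/14.81 + (25−21.07)²/21.07 + (19−17.12)²/17.12 = 6.0626
df = 4
p-value (upper-tail) = 0.19452
At α=0.01: p ≥ α → fail to reject H₀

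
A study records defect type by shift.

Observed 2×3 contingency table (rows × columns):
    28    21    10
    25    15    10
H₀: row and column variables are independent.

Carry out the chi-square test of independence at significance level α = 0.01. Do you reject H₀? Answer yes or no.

reject H₀: no

Row totals [59, 50], col totals [53, 36, 20], n=109
χ² = (28−28.69)²/28.69 + (21−19.49)²/19.49 + (10−10.83)²/10.83 + (25−24.31)²/24.31 + (15−16.51)²/16.51 + (10−9.17)²/9.17 = 0.4296
df = 2
p-value (upper-tail) = 0.80669
At α=0.01: p ≥ α → fail to reject H₀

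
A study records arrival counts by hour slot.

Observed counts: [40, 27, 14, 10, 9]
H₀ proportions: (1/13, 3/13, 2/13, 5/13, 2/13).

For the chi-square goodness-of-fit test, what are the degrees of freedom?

df = k − 1 = 5 − 1 = 4

degrees of freedom = 4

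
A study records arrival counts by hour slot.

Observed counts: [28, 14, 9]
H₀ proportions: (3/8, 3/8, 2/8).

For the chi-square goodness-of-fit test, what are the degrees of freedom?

df = k − 1 = 3 − 1 = 2

degrees of freedom = 2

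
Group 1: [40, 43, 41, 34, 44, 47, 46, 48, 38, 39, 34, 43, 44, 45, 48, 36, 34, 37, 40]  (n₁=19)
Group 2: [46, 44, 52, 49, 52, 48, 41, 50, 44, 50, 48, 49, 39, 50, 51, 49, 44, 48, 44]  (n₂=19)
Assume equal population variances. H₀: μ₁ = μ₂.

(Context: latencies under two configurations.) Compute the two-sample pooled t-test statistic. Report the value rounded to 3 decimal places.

test statistic = -4.475

x̄₁=41.105, s₁=4.736, n₁=19
x̄₂=47.263, s₂=3.679, n₂=19
s_p² = [18·4.736² + 18·3.679²]/36 = 17.9854
SE = √(s_p²·(1/19+1/19)) = 1.3759
t = (41.105−47.263)/1.3759 = -4.4754
df = 36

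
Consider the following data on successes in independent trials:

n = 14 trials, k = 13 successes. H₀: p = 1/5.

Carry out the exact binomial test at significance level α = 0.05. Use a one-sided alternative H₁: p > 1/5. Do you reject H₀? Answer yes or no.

reject H₀: yes

Exact binomial: n=14, k=13, p₀=1/5=0.2000
P(X≥13) from Σ C(n,i)·p₀^i·(1−p₀)^(n−i)
p-value (one-sided, H₁ greater) = 0.00000
At α=0.05: p < α → reject H₀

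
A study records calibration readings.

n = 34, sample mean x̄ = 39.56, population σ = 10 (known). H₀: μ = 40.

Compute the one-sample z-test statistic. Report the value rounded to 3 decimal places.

SE = σ/√n = 10/√34 = 1.7150
z = (x̄−μ₀)/SE = (39.56−40)/1.7150 = -0.2566

test statistic = -0.257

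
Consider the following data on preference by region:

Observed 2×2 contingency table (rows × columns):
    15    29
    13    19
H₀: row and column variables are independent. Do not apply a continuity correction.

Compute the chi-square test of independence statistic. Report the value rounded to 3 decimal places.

Row totals [44, 32], col totals [28, 48], n=76
χ² = (15−16.21)²/16.21 + (29−27.79)²/27.79 + (13−11.79)²/11.79 + (19−20.21)²/20.21 = 0.3399
df = 1

test statistic = 0.340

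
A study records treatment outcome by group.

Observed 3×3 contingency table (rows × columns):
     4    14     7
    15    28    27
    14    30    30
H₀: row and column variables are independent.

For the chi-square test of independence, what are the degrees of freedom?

df = (r−1)(c−1) = (3−1)·(3−1) = 4

degrees of freedom = 4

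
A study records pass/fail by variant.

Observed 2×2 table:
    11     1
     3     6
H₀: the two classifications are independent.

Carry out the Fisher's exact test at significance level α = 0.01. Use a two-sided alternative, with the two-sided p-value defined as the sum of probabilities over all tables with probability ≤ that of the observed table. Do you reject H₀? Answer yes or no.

Margins: r₁=12, r₂=9, c₁=14, c₂=7, n=21
p_obs = C(12,11)·C(9,3)/C(21,14); sum pmf over tables with pmf ≤ p_obs
p-value (two-sided) = 0.01579
At α=0.01: p ≥ α → fail to reject H₀

reject H₀: no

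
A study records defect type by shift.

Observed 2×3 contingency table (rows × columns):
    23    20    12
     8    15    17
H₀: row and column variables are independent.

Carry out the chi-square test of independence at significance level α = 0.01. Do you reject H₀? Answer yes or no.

reject H₀: no

Row totals [55, 40], col totals [31, 35, 29], n=95
χ² = (23−17.95)²/17.95 + (20−20.26)²/20.26 + (12−16.79)²/16.79 + (8−13.05)²/13.05 + (15−14.74)²/14.74 + (17−12.21)²/12.21 = 6.6313
df = 2
p-value (upper-tail) = 0.03631
At α=0.01: p ≥ α → fail to reject H₀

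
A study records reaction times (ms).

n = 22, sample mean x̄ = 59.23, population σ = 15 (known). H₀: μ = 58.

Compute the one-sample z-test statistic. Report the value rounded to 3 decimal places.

test statistic = 0.385

SE = σ/√n = 15/√22 = 3.1980
z = (x̄−μ₀)/SE = (59.23−58)/3.1980 = 0.3846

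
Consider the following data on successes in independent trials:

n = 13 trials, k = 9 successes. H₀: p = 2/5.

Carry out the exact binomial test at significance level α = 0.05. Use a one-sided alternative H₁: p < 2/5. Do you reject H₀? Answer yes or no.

reject H₀: no

Exact binomial: n=13, k=9, p₀=2/5=0.4000
P(X≤9) from Σ C(n,i)·p₀^i·(1−p₀)^(n−i)
p-value (one-sided, H₁ less) = 0.99221
At α=0.05: p ≥ α → fail to reject H₀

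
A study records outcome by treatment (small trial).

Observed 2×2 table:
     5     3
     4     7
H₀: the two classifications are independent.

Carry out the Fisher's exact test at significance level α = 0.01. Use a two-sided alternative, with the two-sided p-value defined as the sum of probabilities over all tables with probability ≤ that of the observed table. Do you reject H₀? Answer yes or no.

reject H₀: no

Margins: r₁=8, r₂=11, c₁=9, c₂=10, n=19
p_obs = C(8,5)·C(11,4)/C(19,9); sum pmf over tables with pmf ≤ p_obs
p-value (two-sided) = 0.36985
At α=0.01: p ≥ α → fail to reject H₀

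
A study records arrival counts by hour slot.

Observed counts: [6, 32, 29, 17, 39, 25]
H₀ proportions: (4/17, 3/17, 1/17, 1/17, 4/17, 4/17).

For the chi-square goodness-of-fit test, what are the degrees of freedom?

degrees of freedom = 5

df = k − 1 = 6 − 1 = 5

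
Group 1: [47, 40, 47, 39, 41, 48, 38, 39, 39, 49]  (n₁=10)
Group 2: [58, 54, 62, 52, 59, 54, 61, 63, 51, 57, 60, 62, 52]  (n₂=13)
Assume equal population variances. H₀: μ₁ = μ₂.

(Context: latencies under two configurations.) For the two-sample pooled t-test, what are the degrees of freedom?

df = n₁ + n₂ − 2 = 10 + 13 − 2 = 21

degrees of freedom = 21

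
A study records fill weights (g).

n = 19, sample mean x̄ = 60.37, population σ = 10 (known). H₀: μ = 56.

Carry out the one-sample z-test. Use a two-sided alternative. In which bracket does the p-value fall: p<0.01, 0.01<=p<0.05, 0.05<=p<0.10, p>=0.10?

p-value bracket: 0.05<=p<0.10

SE = σ/√n = 10/√19 = 2.2942
z = (x̄−μ₀)/SE = (60.37−56)/2.2942 = 1.9048
p-value (two-sided) = 0.05680
→ bracket: 0.05<=p<0.10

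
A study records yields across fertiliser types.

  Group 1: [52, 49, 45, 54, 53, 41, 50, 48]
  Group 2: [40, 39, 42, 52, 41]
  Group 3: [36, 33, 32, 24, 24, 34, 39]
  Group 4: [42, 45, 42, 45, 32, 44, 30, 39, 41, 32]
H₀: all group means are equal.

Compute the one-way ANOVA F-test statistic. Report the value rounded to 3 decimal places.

Group means [49.00, 42.80, 31.71, 39.20], grand mean 40.667
SSB = Σnᵢ(x̄ᵢ−x̄)² = 1160.838; SSW = ΣΣ(x−x̄ᵢ)² = 737.829
MSB = 1160.838/3 = 386.9460; MSW = 737.829/26 = 28.3780
F = MSB/MSW = 13.6354
df = (3, 26)

test statistic = 13.635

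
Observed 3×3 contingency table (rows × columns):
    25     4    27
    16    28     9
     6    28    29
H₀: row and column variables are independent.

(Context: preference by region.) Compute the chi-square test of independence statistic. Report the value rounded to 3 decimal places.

test statistic = 41.325

Row totals [56, 53, 63], col totals [47, 60, 65], n=172
χ² = (25−15.30)²/15.30 + (4−19.53)²/19.53 + (27−21.16)²/21.16 + (16−14.48)²/14.48 + (28−18.49)²/18.49 + (9−20.03)²/20.03 + (6−17.22)²/17.22 + (28−21.98)²/21.98 + (29−23.81)²/23.81 = 41.3247
df = 4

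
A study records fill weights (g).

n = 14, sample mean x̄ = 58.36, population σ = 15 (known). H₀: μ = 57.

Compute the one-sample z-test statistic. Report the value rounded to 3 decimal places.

test statistic = 0.339

SE = σ/√n = 15/√14 = 4.0089
z = (x̄−μ₀)/SE = (58.36−57)/4.0089 = 0.3392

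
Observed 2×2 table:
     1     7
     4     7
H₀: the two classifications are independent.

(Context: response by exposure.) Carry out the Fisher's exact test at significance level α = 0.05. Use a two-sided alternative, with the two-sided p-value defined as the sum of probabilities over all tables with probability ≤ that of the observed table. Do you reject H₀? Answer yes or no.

Margins: r₁=8, r₂=11, c₁=5, c₂=14, n=19
p_obs = C(8,1)·C(11,4)/C(19,5); sum pmf over tables with pmf ≤ p_obs
p-value (two-sided) = 0.33781
At α=0.05: p ≥ α → fail to reject H₀

reject H₀: no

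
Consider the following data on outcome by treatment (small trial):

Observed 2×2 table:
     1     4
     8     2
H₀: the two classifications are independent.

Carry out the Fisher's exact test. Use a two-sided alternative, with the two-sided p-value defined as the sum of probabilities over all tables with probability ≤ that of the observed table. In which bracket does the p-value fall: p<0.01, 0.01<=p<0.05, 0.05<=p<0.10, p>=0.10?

Margins: r₁=5, r₂=10, c₁=9, c₂=6, n=15
p_obs = C(5,1)·C(10,8)/C(15,9); sum pmf over tables with pmf ≤ p_obs
p-value (two-sided) = 0.08891
→ bracket: 0.05<=p<0.10

p-value bracket: 0.05<=p<0.10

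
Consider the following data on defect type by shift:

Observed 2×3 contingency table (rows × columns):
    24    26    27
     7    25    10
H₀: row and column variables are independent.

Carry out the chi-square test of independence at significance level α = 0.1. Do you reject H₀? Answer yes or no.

Row totals [77, 42], col totals [31, 51, 37], n=119
χ² = (24−20.06)²/20.06 + (26−33.00)²/33.00 + (27−23.94)²/23.94 + (7−10.94)²/10.94 + (25−18.00)²/18.00 + (10−13.06)²/13.06 = 7.5084
df = 2
p-value (upper-tail) = 0.02342
At α=0.1: p < α → reject H₀

reject H₀: yes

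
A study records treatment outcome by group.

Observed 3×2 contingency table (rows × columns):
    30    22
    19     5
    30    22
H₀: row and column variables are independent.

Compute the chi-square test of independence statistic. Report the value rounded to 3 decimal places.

test statistic = 3.806

Row totals [52, 24, 52], col totals [79, 49], n=128
χ² = (30−32.09)²/32.09 + (22−19.91)²/19.91 + (19−14.81)²/14.81 + (5−9.19)²/9.19 + (30−32.09)²/32.09 + (22−19.91)²/19.91 = 3.8060
df = 2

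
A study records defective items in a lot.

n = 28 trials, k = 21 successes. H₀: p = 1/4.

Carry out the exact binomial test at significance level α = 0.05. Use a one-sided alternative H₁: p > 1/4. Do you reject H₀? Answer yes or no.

reject H₀: yes

Exact binomial: n=28, k=21, p₀=1/4=0.2500
P(X≥21) from Σ C(n,i)·p₀^i·(1−p₀)^(n−i)
p-value (one-sided, H₁ greater) = 0.00000
At α=0.05: p < α → reject H₀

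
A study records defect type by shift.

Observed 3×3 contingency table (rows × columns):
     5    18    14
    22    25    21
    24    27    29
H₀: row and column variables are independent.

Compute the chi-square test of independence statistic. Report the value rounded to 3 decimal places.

test statistic = 5.351

Row totals [37, 68, 80], col totals [51, 70, 64], n=185
χ² = (5−10.20)²/10.20 + (18−14.00)²/14.00 + (14−12.80)²/12.80 + (22−18.75)²/18.75 + (25−25.73)²/25.73 + (21−23.52)²/23.52 + (24−22.05)²/22.05 + (27−30.27)²/30.27 + (29−27.68)²/27.68 = 5.3512
df = 4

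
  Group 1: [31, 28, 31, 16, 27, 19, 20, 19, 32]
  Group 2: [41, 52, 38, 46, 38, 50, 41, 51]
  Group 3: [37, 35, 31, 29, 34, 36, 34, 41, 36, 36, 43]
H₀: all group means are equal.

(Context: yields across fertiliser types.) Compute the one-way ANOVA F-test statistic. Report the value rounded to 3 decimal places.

test statistic = 29.728

Group means [24.78, 44.62, 35.64], grand mean 34.714
SSB = Σnᵢ(x̄ᵢ−x̄)² = 1683.738; SSW = ΣΣ(x−x̄ᵢ)² = 707.976
MSB = 1683.738/2 = 841.8691; MSW = 707.976/25 = 28.3190
F = MSB/MSW = 29.7280
df = (2, 25)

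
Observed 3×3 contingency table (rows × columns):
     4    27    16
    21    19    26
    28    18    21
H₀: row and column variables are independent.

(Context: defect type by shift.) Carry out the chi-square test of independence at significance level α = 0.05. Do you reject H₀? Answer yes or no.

reject H₀: yes

Row totals [47, 66, 67], col totals [53, 64, 63], n=180
χ² = (4−13.84)²/13.84 + (27−16.71)²/16.71 + (16−16.45)²/16.45 + (21−19.43)²/19.43 + (19−23.47)²/23.47 + (26−23.10)²/23.10 + (28−19.73)²/19.73 + (18−23.82)²/23.82 + (21−23.45)²/23.45 = 19.8303
df = 4
p-value (upper-tail) = 0.00054
At α=0.05: p < α → reject H₀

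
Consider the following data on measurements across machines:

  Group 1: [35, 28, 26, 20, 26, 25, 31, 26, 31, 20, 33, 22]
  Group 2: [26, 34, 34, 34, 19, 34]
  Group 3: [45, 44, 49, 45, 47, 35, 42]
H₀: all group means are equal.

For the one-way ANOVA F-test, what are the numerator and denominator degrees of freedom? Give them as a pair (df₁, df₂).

k = 3 groups, N = 25 total
df = (k−1, N−k) = (3−1, 25−3) = (2, 22)

degrees of freedom = [2, 22]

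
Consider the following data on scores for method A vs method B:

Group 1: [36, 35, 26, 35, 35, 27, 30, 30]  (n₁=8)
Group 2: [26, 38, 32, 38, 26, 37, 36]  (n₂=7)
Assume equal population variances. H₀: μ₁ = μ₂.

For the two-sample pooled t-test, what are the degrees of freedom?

degrees of freedom = 13

df = n₁ + n₂ − 2 = 8 + 7 − 2 = 13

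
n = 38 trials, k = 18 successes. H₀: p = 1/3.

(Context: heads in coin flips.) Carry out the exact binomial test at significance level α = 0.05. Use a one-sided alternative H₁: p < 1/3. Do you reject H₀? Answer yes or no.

reject H₀: no

Exact binomial: n=38, k=18, p₀=1/3=0.3333
P(X≤18) from Σ C(n,i)·p₀^i·(1−p₀)^(n−i)
p-value (one-sided, H₁ less) = 0.97536
At α=0.05: p ≥ α → fail to reject H₀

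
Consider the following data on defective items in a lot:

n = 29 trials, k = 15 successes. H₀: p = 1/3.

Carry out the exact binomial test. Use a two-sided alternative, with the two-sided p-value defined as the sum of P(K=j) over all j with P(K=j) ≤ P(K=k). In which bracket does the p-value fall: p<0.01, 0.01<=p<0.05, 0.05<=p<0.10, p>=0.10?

Exact binomial: n=29, k=15, p₀=1/3=0.3333
P(X=j) = C(n,j)·p₀^j·(1−p₀)^(n−j); p = Σ P(X=j) over j with P(X=j) ≤ P(X=15)
p-value (two-sided) = 0.04724
→ bracket: 0.01<=p<0.05

p-value bracket: 0.01<=p<0.05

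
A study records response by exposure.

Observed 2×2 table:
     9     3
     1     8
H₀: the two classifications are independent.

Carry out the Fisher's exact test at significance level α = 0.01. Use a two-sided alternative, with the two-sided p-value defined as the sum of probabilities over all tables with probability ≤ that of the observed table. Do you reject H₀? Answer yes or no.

Margins: r₁=12, r₂=9, c₁=10, c₂=11, n=21
p_obs = C(12,9)·C(9,1)/C(21,10); sum pmf over tables with pmf ≤ p_obs
p-value (two-sided) = 0.00752
At α=0.01: p < α → reject H₀

reject H₀: yes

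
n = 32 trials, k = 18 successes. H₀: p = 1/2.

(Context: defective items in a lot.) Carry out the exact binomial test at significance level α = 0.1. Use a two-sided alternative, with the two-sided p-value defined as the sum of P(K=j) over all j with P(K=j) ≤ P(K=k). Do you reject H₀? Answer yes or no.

Exact binomial: n=32, k=18, p₀=1/2=0.5000
P(X=j) = C(n,j)·p₀^j·(1−p₀)^(n−j); p = Σ P(X=j) over j with P(X=j) ≤ P(X=18)
p-value (two-sided) = 0.59661
At α=0.1: p ≥ α → fail to reject H₀

reject H₀: no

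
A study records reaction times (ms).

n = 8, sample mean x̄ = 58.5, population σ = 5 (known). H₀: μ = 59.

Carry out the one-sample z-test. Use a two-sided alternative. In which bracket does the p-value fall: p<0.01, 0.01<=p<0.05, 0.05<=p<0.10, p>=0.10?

SE = σ/√n = 5/√8 = 1.7678
z = (x̄−μ₀)/SE = (58.5−59)/1.7678 = -0.2828
p-value (two-sided) = 0.77730
→ bracket: p>=0.10

p-value bracket: p>=0.10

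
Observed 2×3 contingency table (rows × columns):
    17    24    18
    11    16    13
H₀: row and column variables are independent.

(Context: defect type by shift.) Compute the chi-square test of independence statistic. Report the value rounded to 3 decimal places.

test statistic = 0.047

Row totals [59, 40], col totals [28, 40, 31], n=99
χ² = (17−16.69)²/16.69 + (24−23.84)²/23.84 + (18−18.47)²/18.47 + (11−11.31)²/11.31 + (16−16.16)²/16.16 + (13−12.53)²/12.53 = 0.0474
df = 2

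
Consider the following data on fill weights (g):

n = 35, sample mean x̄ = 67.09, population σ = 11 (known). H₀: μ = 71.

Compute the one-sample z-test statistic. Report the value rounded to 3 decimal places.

SE = σ/√n = 11/√35 = 1.8593
z = (x̄−μ₀)/SE = (67.09−71)/1.8593 = -2.1029

test statistic = -2.103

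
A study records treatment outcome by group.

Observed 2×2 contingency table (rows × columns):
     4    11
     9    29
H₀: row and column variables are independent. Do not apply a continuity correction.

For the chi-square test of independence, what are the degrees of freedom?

degrees of freedom = 1

df = (r−1)(c−1) = (2−1)·(2−1) = 1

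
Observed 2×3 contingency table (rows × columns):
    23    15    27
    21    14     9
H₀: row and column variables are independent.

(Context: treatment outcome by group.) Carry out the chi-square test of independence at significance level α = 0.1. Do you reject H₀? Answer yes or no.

Row totals [65, 44], col totals [44, 29, 36], n=109
χ² = (23−26.24)²/26.24 + (15−17.29)²/17.29 + (27−21.47)²/21.47 + (21−17.76)²/17.76 + (14−11.71)²/11.71 + (9−14.53)²/14.53 = 5.2753
df = 2
p-value (upper-tail) = 0.07153
At α=0.1: p < α → reject H₀

reject H₀: yes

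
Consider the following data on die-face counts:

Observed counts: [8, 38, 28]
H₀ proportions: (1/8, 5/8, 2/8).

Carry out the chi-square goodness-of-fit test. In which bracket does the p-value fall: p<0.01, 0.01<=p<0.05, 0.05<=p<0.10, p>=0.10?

n = 74; E_i = n·p_i = [9.25, 46.25, 18.50]
χ² = (8−9.25)²/9.25 + (38−46.25)²/46.25 + (28−18.50)²/18.50 = 6.5189
df = 2
p-value (upper-tail) = 0.03841
→ bracket: 0.01<=p<0.05

p-value bracket: 0.01<=p<0.05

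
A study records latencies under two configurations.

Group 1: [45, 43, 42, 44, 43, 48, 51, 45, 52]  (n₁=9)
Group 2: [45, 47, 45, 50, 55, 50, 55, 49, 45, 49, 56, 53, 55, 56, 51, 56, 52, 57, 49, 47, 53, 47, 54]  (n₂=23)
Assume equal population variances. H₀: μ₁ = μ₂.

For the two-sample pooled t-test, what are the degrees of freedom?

df = n₁ + n₂ − 2 = 9 + 23 − 2 = 30

degrees of freedom = 30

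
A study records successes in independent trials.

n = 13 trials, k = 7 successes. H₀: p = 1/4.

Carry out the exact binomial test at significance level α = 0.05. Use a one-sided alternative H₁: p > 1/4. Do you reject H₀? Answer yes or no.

reject H₀: yes

Exact binomial: n=13, k=7, p₀=1/4=0.2500
P(X≥7) from Σ C(n,i)·p₀^i·(1−p₀)^(n−i)
p-value (one-sided, H₁ greater) = 0.02429
At α=0.05: p < α → reject H₀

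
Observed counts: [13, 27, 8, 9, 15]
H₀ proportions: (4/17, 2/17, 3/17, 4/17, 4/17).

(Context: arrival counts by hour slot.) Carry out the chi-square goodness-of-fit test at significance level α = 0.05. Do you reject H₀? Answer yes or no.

n = 72; E_i = n·p_i = [16.94, 8.47, 12.71, 16.94, 16.94]
χ² = (13−16.94)²/16.94 + (27−8.47)²/8.47 + (8−12.71)²/12.71 + (9−16.94)²/16.94 + (15−16.94)²/16.94 = 47.1377
df = 4
p-value (upper-tail) = 0.00000
At α=0.05: p < α → reject H₀

reject H₀: yes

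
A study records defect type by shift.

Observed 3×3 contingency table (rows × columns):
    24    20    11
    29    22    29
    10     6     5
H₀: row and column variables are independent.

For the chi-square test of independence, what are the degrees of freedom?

degrees of freedom = 4

df = (r−1)(c−1) = (3−1)·(3−1) = 4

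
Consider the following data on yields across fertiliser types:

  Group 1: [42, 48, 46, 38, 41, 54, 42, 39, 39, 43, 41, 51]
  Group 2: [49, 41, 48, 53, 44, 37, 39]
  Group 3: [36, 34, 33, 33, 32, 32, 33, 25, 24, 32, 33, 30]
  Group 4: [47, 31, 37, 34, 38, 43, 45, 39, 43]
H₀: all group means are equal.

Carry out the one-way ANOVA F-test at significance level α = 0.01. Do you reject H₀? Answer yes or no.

reject H₀: yes

Group means [43.67, 44.43, 31.42, 39.67], grand mean 39.225
SSB = Σnᵢ(x̄ᵢ−x̄)² = 1159.677; SSW = ΣΣ(x−x̄ᵢ)² = 843.298
MSB = 1159.677/3 = 386.5591; MSW = 843.298/36 = 23.4249
F = MSB/MSW = 16.5020
df = (3, 36)
p-value (upper-tail) = 0.00000
At α=0.01: p < α → reject H₀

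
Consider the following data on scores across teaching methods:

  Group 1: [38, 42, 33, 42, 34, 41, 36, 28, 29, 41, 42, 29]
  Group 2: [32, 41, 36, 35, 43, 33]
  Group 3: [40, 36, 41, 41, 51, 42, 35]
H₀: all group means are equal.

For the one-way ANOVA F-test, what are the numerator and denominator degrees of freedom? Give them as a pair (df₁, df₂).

k = 3 groups, N = 25 total
df = (k−1, N−k) = (3−1, 25−3) = (2, 22)

degrees of freedom = [2, 22]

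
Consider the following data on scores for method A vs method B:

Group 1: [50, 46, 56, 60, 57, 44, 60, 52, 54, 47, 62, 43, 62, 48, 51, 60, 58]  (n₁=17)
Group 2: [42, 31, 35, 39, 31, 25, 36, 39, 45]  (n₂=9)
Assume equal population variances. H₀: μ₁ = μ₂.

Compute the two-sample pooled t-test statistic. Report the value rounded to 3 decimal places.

x̄₁=53.529, s₁=6.424, n₁=17
x̄₂=35.889, s₂=6.194, n₂=9
s_p² = [16·6.424² + 8·6.194²]/24 = 40.2968
SE = √(s_p²·(1/17+1/9)) = 2.6168
t = (53.529−35.889)/2.6168 = 6.7412
df = 24

test statistic = 6.741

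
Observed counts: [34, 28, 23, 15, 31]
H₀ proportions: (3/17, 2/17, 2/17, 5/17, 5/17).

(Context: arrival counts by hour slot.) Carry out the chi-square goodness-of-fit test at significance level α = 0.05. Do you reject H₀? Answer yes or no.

n = 131; E_i = n·p_i = [23.12, 15.41, 15.41, 38.53, 38.53]
χ² = (34−23.12)²/23.12 + (28−15.41)²/15.41 + (23−15.41)²/15.41 + (15−38.53)²/38.53 + (31−38.53)²/38.53 = 34.9814
df = 4
p-value (upper-tail) = 0.00000
At α=0.05: p < α → reject H₀

reject H₀: yes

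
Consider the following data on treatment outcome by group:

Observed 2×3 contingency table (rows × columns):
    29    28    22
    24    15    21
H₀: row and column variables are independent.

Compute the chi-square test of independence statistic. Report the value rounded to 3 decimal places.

Row totals [79, 60], col totals [53, 43, 43], n=139
χ² = (29−30.12)²/30.12 + (28−24.44)²/24.44 + (22−24.44)²/24.44 + (24−22.88)²/22.88 + (15−18.56)²/18.56 + (21−18.56)²/18.56 = 1.8629
df = 2

test statistic = 1.863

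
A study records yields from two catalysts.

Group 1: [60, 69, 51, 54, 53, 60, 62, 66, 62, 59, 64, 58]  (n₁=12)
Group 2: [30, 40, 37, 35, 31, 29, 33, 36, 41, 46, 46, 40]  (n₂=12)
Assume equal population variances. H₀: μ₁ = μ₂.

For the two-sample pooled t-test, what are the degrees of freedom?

degrees of freedom = 22

df = n₁ + n₂ − 2 = 12 + 12 − 2 = 22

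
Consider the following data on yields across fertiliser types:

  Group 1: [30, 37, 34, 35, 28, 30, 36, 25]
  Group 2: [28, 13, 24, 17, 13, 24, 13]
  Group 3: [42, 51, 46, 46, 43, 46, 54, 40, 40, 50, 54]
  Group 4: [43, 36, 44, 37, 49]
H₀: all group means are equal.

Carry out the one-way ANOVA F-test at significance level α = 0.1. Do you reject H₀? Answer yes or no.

reject H₀: yes

Group means [31.88, 18.86, 46.55, 41.80], grand mean 35.742
SSB = Σnᵢ(x̄ᵢ−x̄)² = 3582.676; SSW = ΣΣ(x−x̄ᵢ)² = 747.259
MSB = 3582.676/3 = 1194.2254; MSW = 747.259/27 = 27.6763
F = MSB/MSW = 43.1498
df = (3, 27)
p-value (upper-tail) = 0.00000
At α=0.1: p < α → reject H₀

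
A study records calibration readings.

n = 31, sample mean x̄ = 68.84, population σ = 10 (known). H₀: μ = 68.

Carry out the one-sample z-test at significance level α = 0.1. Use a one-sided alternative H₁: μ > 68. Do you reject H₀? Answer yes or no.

reject H₀: no

SE = σ/√n = 10/√31 = 1.7961
z = (x̄−μ₀)/SE = (68.84−68)/1.7961 = 0.4677
p-value (one-sided, H₁ greater) = 0.32000
At α=0.1: p ≥ α → fail to reject H₀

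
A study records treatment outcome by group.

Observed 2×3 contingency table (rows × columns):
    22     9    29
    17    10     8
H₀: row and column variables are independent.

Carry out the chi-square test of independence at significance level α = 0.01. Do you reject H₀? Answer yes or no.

Row totals [60, 35], col totals [39, 19, 37], n=95
χ² = (22−24.63)²/24.63 + (9−12.00)²/12.00 + (29−23.37)²/23.37 + (17−14.37)²/14.37 + (10−7.00)²/7.00 + (8−13.63)²/13.63 = 6.4826
df = 2
p-value (upper-tail) = 0.03911
At α=0.01: p ≥ α → fail to reject H₀

reject H₀: no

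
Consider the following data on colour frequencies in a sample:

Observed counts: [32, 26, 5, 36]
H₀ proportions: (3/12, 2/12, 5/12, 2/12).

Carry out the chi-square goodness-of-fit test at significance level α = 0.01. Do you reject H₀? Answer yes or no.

reject H₀: yes

n = 99; E_i = n·p_i = [24.75, 16.50, 41.25, 16.50]
χ² = (32−24.75)²/24.75 + (26−16.50)²/16.50 + (5−41.25)²/41.25 + (36−16.50)²/16.50 = 62.4949
df = 3
p-value (upper-tail) = 0.00000
At α=0.01: p < α → reject H₀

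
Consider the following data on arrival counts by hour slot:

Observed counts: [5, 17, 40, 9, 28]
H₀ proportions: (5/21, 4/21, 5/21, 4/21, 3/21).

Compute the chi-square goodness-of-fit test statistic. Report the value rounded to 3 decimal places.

n = 99; E_i = n·p_i = [23.57, 18.86, 23.57, 18.86, 14.14]
χ² = (5−23.57)²/23.57 + (17−18.86)²/18.86 + (40−23.57)²/23.57 + (9−18.86)²/18.86 + (28−14.14)²/14.14 = 44.9949
df = 4

test statistic = 44.995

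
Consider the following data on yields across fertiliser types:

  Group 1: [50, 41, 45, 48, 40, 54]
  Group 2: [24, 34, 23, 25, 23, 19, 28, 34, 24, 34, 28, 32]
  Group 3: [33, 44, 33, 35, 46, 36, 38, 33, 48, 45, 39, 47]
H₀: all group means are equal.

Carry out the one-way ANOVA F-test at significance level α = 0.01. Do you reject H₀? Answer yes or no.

reject H₀: yes

Group means [46.33, 27.33, 39.75], grand mean 36.100
SSB = Σnᵢ(x̄ᵢ−x̄)² = 1710.450; SSW = ΣΣ(x−x̄ᵢ)² = 818.250
MSB = 1710.450/2 = 855.2250; MSW = 818.250/27 = 30.3056
F = MSB/MSW = 28.2201
df = (2, 27)
p-value (upper-tail) = 0.00000
At α=0.01: p < α → reject H₀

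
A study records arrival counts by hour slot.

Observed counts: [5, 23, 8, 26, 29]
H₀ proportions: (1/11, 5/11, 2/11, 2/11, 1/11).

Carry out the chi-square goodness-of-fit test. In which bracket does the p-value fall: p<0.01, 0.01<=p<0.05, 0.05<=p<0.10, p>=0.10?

p-value bracket: p<0.01

n = 91; E_i = n·p_i = [8.27, 41.36, 16.55, 16.55, 8.27]
χ² = (5−8.27)²/8.27 + (23−41.36)²/41.36 + (8−16.55)²/16.55 + (26−16.55)²/16.55 + (29−8.27)²/8.27 = 71.1956
df = 4
p-value (upper-tail) = 0.00000
→ bracket: p<0.01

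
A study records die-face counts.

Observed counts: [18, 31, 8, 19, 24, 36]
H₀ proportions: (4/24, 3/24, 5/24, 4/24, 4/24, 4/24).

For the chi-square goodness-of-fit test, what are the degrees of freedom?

df = k − 1 = 6 − 1 = 5

degrees of freedom = 5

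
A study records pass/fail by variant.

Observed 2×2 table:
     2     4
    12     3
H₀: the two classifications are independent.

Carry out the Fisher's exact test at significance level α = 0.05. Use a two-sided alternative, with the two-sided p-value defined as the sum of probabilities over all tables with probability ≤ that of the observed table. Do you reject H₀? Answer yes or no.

Margins: r₁=6, r₂=15, c₁=14, c₂=7, n=21
p_obs = C(6,2)·C(15,12)/C(21,14); sum pmf over tables with pmf ≤ p_obs
p-value (two-sided) = 0.11958
At α=0.05: p ≥ α → fail to reject H₀

reject H₀: no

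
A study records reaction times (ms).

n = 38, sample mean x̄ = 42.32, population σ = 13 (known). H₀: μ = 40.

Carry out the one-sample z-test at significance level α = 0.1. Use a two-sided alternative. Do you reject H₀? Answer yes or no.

reject H₀: no

SE = σ/√n = 13/√38 = 2.1089
z = (x̄−μ₀)/SE = (42.32−40)/2.1089 = 1.1001
p-value (two-sided) = 0.27128
At α=0.1: p ≥ α → fail to reject H₀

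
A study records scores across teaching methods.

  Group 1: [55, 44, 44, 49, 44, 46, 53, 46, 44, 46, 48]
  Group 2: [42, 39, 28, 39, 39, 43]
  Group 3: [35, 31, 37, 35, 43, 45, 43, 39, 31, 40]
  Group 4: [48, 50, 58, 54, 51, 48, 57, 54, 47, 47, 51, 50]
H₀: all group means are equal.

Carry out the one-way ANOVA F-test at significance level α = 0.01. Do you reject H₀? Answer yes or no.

Group means [47.18, 38.33, 37.90, 51.25], grand mean 44.692
SSB = Σnᵢ(x̄ᵢ−x̄)² = 1288.188; SSW = ΣΣ(x−x̄ᵢ)² = 662.120
MSB = 1288.188/3 = 429.3960; MSW = 662.120/35 = 18.9177
F = MSB/MSW = 22.6981
df = (3, 35)
p-value (upper-tail) = 0.00000
At α=0.01: p < α → reject H₀

reject H₀: yes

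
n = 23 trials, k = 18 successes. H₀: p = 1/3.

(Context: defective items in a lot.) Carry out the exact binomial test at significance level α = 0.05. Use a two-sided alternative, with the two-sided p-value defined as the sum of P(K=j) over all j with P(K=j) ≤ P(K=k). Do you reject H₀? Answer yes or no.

reject H₀: yes

Exact binomial: n=23, k=18, p₀=1/3=0.3333
P(X=j) = C(n,j)·p₀^j·(1−p₀)^(n−j); p = Σ P(X=j) over j with P(X=j) ≤ P(X=18)
p-value (two-sided) = 0.00001
At α=0.05: p < α → reject H₀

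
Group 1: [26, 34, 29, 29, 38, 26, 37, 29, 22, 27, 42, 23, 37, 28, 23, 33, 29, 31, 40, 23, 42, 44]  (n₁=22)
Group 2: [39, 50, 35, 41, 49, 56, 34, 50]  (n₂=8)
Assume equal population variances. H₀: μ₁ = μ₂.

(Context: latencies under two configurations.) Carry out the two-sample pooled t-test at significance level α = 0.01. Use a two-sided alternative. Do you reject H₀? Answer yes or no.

x̄₁=31.455, s₁=6.850, n₁=22
x̄₂=44.250, s₂=8.067, n₂=8
s_p² = [21·6.850² + 7·8.067²]/28 = 51.4627
SE = √(s_p²·(1/22+1/8)) = 2.9618
t = (31.455−44.250)/2.9618 = -4.3202
df = 28
p-value (two-sided) = 0.00018
At α=0.01: p < α → reject H₀

reject H₀: yes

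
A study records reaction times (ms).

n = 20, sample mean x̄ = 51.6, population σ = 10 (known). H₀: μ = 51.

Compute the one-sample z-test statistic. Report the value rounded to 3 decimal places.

SE = σ/√n = 10/√20 = 2.2361
z = (x̄−μ₀)/SE = (51.6−51)/2.2361 = 0.2683

test statistic = 0.268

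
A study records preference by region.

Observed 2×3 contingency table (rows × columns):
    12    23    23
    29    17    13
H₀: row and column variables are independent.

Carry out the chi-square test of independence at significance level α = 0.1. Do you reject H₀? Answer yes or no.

reject H₀: yes

Row totals [58, 59], col totals [41, 40, 36], n=117
χ² = (12−20.32)²/20.32 + (23−19.83)²/19.83 + (23−17.85)²/17.85 + (29−20.68)²/20.68 + (17−20.17)²/20.17 + (13−18.15)²/18.15 = 10.7188
df = 2
p-value (upper-tail) = 0.00470
At α=0.1: p < α → reject H₀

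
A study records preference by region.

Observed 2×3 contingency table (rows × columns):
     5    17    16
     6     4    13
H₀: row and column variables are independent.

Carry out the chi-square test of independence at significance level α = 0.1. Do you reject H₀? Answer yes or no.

Row totals [38, 23], col totals [11, 21, 29], n=61
χ² = (5−6.85)²/6.85 + (17−13.08)²/13.08 + (16−18.07)²/18.07 + (6−4.15)²/4.15 + (4−7.92)²/7.92 + (13−10.93)²/10.93 = 5.0667
df = 2
p-value (upper-tail) = 0.07939
At α=0.1: p < α → reject H₀

reject H₀: yes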